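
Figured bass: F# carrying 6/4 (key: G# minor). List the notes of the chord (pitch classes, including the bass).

F#, B, D#

A fourth above F# in this key is B.
A sixth above F# in this key is D#.
Together with the bass F#, this spells B major in second inversion.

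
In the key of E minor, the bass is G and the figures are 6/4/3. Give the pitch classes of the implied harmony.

G, B, C, E

A third above G in this key is B.
A fourth above G in this key is C.
A sixth above G in this key is E.
Together with the bass G, this spells C major seventh in second inversion.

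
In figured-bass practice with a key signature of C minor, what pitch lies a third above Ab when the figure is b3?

Cb

Counting 2 letter steps above Ab lands on C; in C minor, that letter is C.
The b3 figure lowers it a semitone, giving Cb.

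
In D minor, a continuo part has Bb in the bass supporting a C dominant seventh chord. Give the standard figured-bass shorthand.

4/2

Bb is the seventh of C dominant seventh, so the chord is in third inversion.
A seventh chord in third inversion is figured 6/4/2, conventionally abbreviated 4/2.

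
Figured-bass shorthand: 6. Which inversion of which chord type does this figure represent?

6 is shorthand for 6/3.
Intervals of 6/3 above the bass form a triad; the bass is the third, so this is first inversion.

triad, first inversion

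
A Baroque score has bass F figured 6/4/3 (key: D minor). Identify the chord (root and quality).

The figures 6/4/3 indicate a seventh chord in second inversion.
In second inversion the root lies a fourth above the bass: a fourth above F in D minor is Bb.
The chord tones are F, A, Bb, D, giving Bb major seventh.

Bb major seventh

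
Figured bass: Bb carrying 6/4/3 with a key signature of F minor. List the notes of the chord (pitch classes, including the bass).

A third above Bb in this key is Db.
A fourth above Bb in this key is Eb.
A sixth above Bb in this key is G.
Together with the bass Bb, this spells Eb dominant seventh in second inversion.

Bb, Db, Eb, G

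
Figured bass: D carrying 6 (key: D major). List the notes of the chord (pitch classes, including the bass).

D, F#, B

The written figures 6 are shorthand for 6/3: the 3 is implied.
A third above D in this key is F#.
A sixth above D in this key is B.
Together with the bass D, this spells B minor in first inversion.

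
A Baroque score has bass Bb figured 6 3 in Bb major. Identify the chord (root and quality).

The figures 6 3 indicate a triad in first inversion.
In first inversion the root lies a sixth above the bass: a sixth above Bb in Bb major is G.
The chord tones are Bb, D, G, giving G minor.

G minor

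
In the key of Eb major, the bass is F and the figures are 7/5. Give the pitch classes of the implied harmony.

F, Ab, C, Eb

The written figures 7/5 are shorthand for 7/5/3: the 3 is implied.
A third above F in this key is Ab.
A fifth above F in this key is C.
A seventh above F in this key is Eb.
Together with the bass F, this spells F minor seventh in root position.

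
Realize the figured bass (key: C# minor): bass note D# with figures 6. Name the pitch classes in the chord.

The written figures 6 are shorthand for 6/3: the 3 is implied.
A third above D# in this key is F#.
A sixth above D# in this key is B.
Together with the bass D#, this spells B major in first inversion.

D#, F#, B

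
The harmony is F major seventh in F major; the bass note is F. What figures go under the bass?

7

F is the root of F major seventh, so the chord is in root position.
A seventh chord in root position is figured 7/5/3, conventionally abbreviated 7.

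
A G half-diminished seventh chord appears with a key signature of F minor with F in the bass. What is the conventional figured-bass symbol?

4/2

F is the seventh of G half-diminished seventh, so the chord is in third inversion.
A seventh chord in third inversion is figured 6/4/2, conventionally abbreviated 4/2.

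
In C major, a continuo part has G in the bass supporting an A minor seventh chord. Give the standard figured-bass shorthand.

G is the seventh of A minor seventh, so the chord is in third inversion.
A seventh chord in third inversion is figured 6/4/2, conventionally abbreviated 4/2.

4/2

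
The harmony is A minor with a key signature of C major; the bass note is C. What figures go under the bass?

6

C is the third of A minor, so the chord is in first inversion.
A triad in first inversion is figured 6/3, conventionally abbreviated 6.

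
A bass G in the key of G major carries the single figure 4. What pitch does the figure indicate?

C

Counting 3 letter steps above G lands on C; in G major, that letter is C.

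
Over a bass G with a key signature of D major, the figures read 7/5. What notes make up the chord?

The written figures 7/5 are shorthand for 7/5/3: the 3 is implied.
A third above G in this key is B.
A fifth above G in this key is D.
A seventh above G in this key is F#.
Together with the bass G, this spells G major seventh in root position.

G, B, D, F#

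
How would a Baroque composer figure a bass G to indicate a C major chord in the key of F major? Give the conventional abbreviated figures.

6/4

G is the fifth of C major, so the chord is in second inversion.
A triad in second inversion is figured 6/4, conventionally abbreviated 6/4.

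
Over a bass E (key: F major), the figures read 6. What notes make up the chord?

E, G, C

The written figures 6 are shorthand for 6/3: the 3 is implied.
A third above E in this key is G.
A sixth above E in this key is C.
Together with the bass E, this spells C major in first inversion.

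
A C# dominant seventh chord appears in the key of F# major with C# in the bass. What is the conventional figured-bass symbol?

C# is the root of C# dominant seventh, so the chord is in root position.
A seventh chord in root position is figured 7/5/3, conventionally abbreviated 7.

7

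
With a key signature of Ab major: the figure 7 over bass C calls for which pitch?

Counting 6 letter steps above C lands on B; in Ab major, that letter is Bb.

Bb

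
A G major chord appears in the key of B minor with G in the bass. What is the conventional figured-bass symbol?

no figures

G is the root of G major, so the chord is in root position.
A triad in root position is figured 5/3, conventionally abbreviated (no figures — root-position triad).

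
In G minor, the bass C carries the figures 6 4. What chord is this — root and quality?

The figures 6 4 indicate a triad in second inversion.
In second inversion the root lies a fourth above the bass: a fourth above C in G minor is F.
The chord tones are C, F, A, giving F major.

F major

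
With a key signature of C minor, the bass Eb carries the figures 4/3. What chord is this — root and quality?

The figures 4/3 indicate a seventh chord in second inversion.
In second inversion the root lies a fourth above the bass: a fourth above Eb in C minor is Ab.
The chord tones are Eb, G, Ab, C, giving Ab major seventh.

Ab major seventh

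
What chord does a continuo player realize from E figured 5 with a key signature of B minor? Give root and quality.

The figures 5 indicate a triad in root position.
In root position the bass is the root, so the root is E.
The chord tones are E, G, B, giving E minor.

E minor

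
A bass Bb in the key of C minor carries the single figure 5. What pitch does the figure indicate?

F

Counting 4 letter steps above Bb lands on F; in C minor, that letter is F.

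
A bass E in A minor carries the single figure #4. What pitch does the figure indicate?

A#

Counting 3 letter steps above E lands on A; in A minor, that letter is A.
The #4 figure raises it a semitone, giving A#.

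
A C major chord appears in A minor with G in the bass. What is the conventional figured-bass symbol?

G is the fifth of C major, so the chord is in second inversion.
A triad in second inversion is figured 6/4, conventionally abbreviated 6/4.

6/4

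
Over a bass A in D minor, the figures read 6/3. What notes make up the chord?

A third above A in this key is C.
A sixth above A in this key is F.
Together with the bass A, this spells F major in first inversion.

A, C, F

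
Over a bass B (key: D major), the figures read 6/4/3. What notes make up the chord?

A third above B in this key is D.
A fourth above B in this key is E.
A sixth above B in this key is G.
Together with the bass B, this spells E minor seventh in second inversion.

B, D, E, G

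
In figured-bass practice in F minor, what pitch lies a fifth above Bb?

Counting 4 letter steps above Bb lands on F; in F minor, that letter is F.

F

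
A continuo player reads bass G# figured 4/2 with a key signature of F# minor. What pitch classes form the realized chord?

G#, A, C#, E

The written figures 4/2 are shorthand for 6/4/2: the 6 is implied.
A second above G# in this key is A.
A fourth above G# in this key is C#.
A sixth above G# in this key is E.
Together with the bass G#, this spells A major seventh in third inversion.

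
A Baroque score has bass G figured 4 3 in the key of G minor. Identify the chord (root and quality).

C minor seventh

The figures 4 3 indicate a seventh chord in second inversion.
In second inversion the root lies a fourth above the bass: a fourth above G in G minor is C.
The chord tones are G, Bb, C, Eb, giving C minor seventh.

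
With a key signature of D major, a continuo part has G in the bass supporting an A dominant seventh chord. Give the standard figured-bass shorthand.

4/2

G is the seventh of A dominant seventh, so the chord is in third inversion.
A seventh chord in third inversion is figured 6/4/2, conventionally abbreviated 4/2.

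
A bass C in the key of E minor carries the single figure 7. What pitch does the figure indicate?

B

Counting 6 letter steps above C lands on B; in E minor, that letter is B.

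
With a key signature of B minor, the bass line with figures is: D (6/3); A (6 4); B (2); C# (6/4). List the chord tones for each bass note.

D, F#, B | A, D, F# | B, C#, E, G | C#, F#, A

D (6/3): D, F#, B.
A (6/4): A, D, F#.
B (6/4/2): B, C#, E, G.
C# (6/4): C#, F#, A.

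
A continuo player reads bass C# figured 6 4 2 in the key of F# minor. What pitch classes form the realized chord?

A second above C# in this key is D.
A fourth above C# in this key is F#.
A sixth above C# in this key is A.
Together with the bass C#, this spells D major seventh in third inversion.

C#, D, F#, A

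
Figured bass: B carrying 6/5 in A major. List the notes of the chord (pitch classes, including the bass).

The written figures 6/5 are shorthand for 6/5/3: the 3 is implied.
A third above B in this key is D.
A fifth above B in this key is F#.
A sixth above B in this key is G#.
Together with the bass B, this spells G# half-diminished seventh in first inversion.

B, D, F#, G#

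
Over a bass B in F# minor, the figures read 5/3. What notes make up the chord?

A third above B in this key is D.
A fifth above B in this key is F#.
Together with the bass B, this spells B minor in root position.

B, D, F#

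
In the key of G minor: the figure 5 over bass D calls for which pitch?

Counting 4 letter steps above D lands on A; in G minor, that letter is A.

A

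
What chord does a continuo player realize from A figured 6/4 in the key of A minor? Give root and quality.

The figures 6/4 indicate a triad in second inversion.
In second inversion the root lies a fourth above the bass: a fourth above A in A minor is D.
The chord tones are A, D, F, giving D minor.

D minor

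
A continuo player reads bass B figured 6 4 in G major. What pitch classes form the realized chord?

B, E, G

A fourth above B in this key is E.
A sixth above B in this key is G.
Together with the bass B, this spells E minor in second inversion.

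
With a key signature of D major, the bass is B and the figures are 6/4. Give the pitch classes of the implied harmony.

A fourth above B in this key is E.
A sixth above B in this key is G.
Together with the bass B, this spells E minor in second inversion.

B, E, G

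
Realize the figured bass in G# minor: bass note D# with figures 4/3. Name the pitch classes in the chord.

D#, F#, G#, B

The written figures 4/3 are shorthand for 6/4/3: the 6 is implied.
A third above D# in this key is F#.
A fourth above D# in this key is G#.
A sixth above D# in this key is B.
Together with the bass D#, this spells G# minor seventh in second inversion.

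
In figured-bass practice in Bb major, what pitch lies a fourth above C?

F

Counting 3 letter steps above C lands on F; in Bb major, that letter is F.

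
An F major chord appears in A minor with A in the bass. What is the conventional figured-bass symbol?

6

A is the third of F major, so the chord is in first inversion.
A triad in first inversion is figured 6/3, conventionally abbreviated 6.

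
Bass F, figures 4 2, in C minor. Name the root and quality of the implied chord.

G minor seventh

The figures 4 2 indicate a seventh chord in third inversion.
In third inversion the root lies a second above the bass: a second above F in C minor is G.
The chord tones are F, G, Bb, D, giving G minor seventh.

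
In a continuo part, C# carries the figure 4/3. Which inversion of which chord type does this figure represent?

seventh chord, second inversion

4/3 is shorthand for 6/4/3.
Intervals of 6/4/3 above the bass form a seventh chord; the bass is the fifth, so this is second inversion.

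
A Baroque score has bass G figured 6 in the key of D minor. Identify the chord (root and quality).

E diminished

The figures 6 indicate a triad in first inversion.
In first inversion the root lies a sixth above the bass: a sixth above G in D minor is E.
The chord tones are G, Bb, E, giving E diminished.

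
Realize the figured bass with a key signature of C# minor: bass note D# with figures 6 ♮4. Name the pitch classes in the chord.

A fourth above D# in this key is G#, made natural (G) by the ♮ figure.
A sixth above D# in this key is B.
Together with the bass D#, this spells G augmented in second inversion.

D#, G, B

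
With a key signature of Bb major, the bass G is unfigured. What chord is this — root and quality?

G minor

An unfigured bass indicates a triad in root position.
In root position the bass is the root, so the root is G.
The chord tones are G, Bb, D, giving G minor.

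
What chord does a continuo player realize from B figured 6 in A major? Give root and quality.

The figures 6 indicate a triad in first inversion.
In first inversion the root lies a sixth above the bass: a sixth above B in A major is G#.
The chord tones are B, D, G#, giving G# diminished.

G# diminished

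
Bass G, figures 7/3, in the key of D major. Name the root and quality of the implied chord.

The figures 7/3 indicate a seventh chord in root position.
In root position the bass is the root, so the root is G.
The chord tones are G, B, D, F#, giving G major seventh.

G major seventh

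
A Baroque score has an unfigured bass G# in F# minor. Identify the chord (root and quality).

An unfigured bass indicates a triad in root position.
In root position the bass is the root, so the root is G#.
The chord tones are G#, B, D, giving G# diminished.

G# diminished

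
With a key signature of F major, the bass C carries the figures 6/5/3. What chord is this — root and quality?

A minor seventh

The figures 6/5/3 indicate a seventh chord in first inversion.
In first inversion the root lies a sixth above the bass: a sixth above C in F major is A.
The chord tones are C, E, G, A, giving A minor seventh.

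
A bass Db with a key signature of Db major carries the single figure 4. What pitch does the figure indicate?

Counting 3 letter steps above Db lands on G; in Db major, that letter is Gb.

Gb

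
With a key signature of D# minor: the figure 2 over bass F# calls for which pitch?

Counting 1 letter step above F# lands on G; in D# minor, that letter is G#.

G#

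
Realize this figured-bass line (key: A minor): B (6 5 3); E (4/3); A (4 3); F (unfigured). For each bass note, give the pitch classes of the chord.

B, D, F, G | E, G, A, C | A, C, D, F | F, A, C

B (6/5/3): B, D, F, G.
E (6/4/3): E, G, A, C.
A (6/4/3): A, C, D, F.
F (5/3): F, A, C.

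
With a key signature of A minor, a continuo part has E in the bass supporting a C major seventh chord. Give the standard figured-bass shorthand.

6/5

E is the third of C major seventh, so the chord is in first inversion.
A seventh chord in first inversion is figured 6/5/3, conventionally abbreviated 6/5.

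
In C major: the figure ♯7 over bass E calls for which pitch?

Counting 6 letter steps above E lands on D; in C major, that letter is D.
The #7 figure raises it a semitone, giving D#.

D#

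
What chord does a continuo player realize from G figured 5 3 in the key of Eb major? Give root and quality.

The figures 5 3 indicate a triad in root position.
In root position the bass is the root, so the root is G.
The chord tones are G, Bb, D, giving G minor.

G minor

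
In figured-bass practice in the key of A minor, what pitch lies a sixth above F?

Counting 5 letter steps above F lands on D; in A minor, that letter is D.

D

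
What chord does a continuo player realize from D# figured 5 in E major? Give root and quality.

D# diminished

The figures 5 indicate a triad in root position.
In root position the bass is the root, so the root is D#.
The chord tones are D#, F#, A, giving D# diminished.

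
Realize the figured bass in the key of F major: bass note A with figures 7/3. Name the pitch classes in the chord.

A, C, E, G

The written figures 7/3 are shorthand for 7/5/3: the 5 is implied.
A third above A in this key is C.
A fifth above A in this key is E.
A seventh above A in this key is G.
Together with the bass A, this spells A minor seventh in root position.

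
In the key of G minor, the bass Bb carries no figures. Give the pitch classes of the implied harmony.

Bb, D, F

An unfigured bass implies 5/3.
A third above Bb in this key is D.
A fifth above Bb in this key is F.
Together with the bass Bb, this spells Bb major in root position.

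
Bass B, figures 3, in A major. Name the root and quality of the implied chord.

The figures 3 indicate a triad in root position.
In root position the bass is the root, so the root is B.
The chord tones are B, D, F#, giving B minor.

B minor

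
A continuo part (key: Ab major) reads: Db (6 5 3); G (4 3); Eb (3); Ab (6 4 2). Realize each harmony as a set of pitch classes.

Db, F, Ab, Bb | G, Bb, C, Eb | Eb, G, Bb | Ab, Bb, Db, F

Db (6/5/3): Db, F, Ab, Bb.
G (6/4/3): G, Bb, C, Eb.
Eb (5/3): Eb, G, Bb.
Ab (6/4/2): Ab, Bb, Db, F.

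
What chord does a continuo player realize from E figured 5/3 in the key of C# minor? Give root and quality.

The figures 5/3 indicate a triad in root position.
In root position the bass is the root, so the root is E.
The chord tones are E, G#, B, giving E major.

E major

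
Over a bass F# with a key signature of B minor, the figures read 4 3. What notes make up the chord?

F#, A, B, D

The written figures 4 3 are shorthand for 6/4/3: the 6 is implied.
A third above F# in this key is A.
A fourth above F# in this key is B.
A sixth above F# in this key is D.
Together with the bass F#, this spells B minor seventh in second inversion.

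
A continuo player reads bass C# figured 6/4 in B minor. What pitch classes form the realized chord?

C#, F#, A

A fourth above C# in this key is F#.
A sixth above C# in this key is A.
Together with the bass C#, this spells F# minor in second inversion.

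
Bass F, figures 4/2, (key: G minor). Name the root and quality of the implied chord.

G minor seventh

The figures 4/2 indicate a seventh chord in third inversion.
In third inversion the root lies a second above the bass: a second above F in G minor is G.
The chord tones are F, G, Bb, D, giving G minor seventh.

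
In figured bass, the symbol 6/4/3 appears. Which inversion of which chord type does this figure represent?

Intervals of 6/4/3 above the bass form a seventh chord; the bass is the fifth, so this is second inversion.

seventh chord, second inversion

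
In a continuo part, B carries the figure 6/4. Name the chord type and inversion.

triad, second inversion

Intervals of 6/4 above the bass form a triad; the bass is the fifth, so this is second inversion.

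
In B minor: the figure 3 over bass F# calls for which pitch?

A

Counting 2 letter steps above F# lands on A; in B minor, that letter is A.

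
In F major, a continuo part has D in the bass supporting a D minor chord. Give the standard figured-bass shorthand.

no figures

D is the root of D minor, so the chord is in root position.
A triad in root position is figured 5/3, conventionally abbreviated (no figures — root-position triad).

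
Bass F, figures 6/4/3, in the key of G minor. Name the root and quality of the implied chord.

The figures 6/4/3 indicate a seventh chord in second inversion.
In second inversion the root lies a fourth above the bass: a fourth above F in G minor is Bb.
The chord tones are F, A, Bb, D, giving Bb major seventh.

Bb major seventh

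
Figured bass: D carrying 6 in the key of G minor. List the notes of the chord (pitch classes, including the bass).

The written figures 6 are shorthand for 6/3: the 3 is implied.
A third above D in this key is F.
A sixth above D in this key is Bb.
Together with the bass D, this spells Bb major in first inversion.

D, F, Bb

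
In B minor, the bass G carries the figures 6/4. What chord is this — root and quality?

C# diminished

The figures 6/4 indicate a triad in second inversion.
In second inversion the root lies a fourth above the bass: a fourth above G in B minor is C#.
The chord tones are G, C#, E, giving C# diminished.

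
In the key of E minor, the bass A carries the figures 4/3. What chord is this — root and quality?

D dominant seventh

The figures 4/3 indicate a seventh chord in second inversion.
In second inversion the root lies a fourth above the bass: a fourth above A in E minor is D.
The chord tones are A, C, D, F#, giving D dominant seventh.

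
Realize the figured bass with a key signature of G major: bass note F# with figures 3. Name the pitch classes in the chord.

F#, A, C

The written figures 3 are shorthand for 5/3: the 5 is implied.
A third above F# in this key is A.
A fifth above F# in this key is C.
Together with the bass F#, this spells F# diminished in root position.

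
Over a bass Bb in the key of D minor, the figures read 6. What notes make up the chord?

The written figures 6 are shorthand for 6/3: the 3 is implied.
A third above Bb in this key is D.
A sixth above Bb in this key is G.
Together with the bass Bb, this spells G minor in first inversion.

Bb, D, G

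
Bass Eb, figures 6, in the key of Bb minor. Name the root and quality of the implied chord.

The figures 6 indicate a triad in first inversion.
In first inversion the root lies a sixth above the bass: a sixth above Eb in Bb minor is C.
The chord tones are Eb, Gb, C, giving C diminished.

C diminished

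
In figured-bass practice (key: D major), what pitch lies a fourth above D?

Counting 3 letter steps above D lands on G; in D major, that letter is G.

G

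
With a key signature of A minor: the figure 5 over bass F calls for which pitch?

Counting 4 letter steps above F lands on C; in A minor, that letter is C.

C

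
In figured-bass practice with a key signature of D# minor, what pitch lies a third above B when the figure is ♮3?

D

Counting 2 letter steps above B lands on D; in D# minor, that letter is D#.
The ♮3 figure makes it natural, giving D.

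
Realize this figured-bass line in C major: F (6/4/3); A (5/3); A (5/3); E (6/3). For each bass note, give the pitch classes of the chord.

F (6/4/3): F, A, B, D.
A (5/3): A, C, E.
A (5/3): A, C, E.
E (6/3): E, G, C.

F, A, B, D | A, C, E | A, C, E | E, G, C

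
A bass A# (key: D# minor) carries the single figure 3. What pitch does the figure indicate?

C#

Counting 2 letter steps above A# lands on C; in D# minor, that letter is C#.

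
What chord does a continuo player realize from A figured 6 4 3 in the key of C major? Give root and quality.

The figures 6 4 3 indicate a seventh chord in second inversion.
In second inversion the root lies a fourth above the bass: a fourth above A in C major is D.
The chord tones are A, C, D, F, giving D minor seventh.

D minor seventh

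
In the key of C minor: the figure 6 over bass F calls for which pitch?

D

Counting 5 letter steps above F lands on D; in C minor, that letter is D.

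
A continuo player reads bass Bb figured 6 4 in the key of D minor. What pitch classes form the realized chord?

A fourth above Bb in this key is E.
A sixth above Bb in this key is G.
Together with the bass Bb, this spells E diminished in second inversion.

Bb, E, G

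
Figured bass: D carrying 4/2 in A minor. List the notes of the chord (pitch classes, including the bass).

D, E, G, B

The written figures 4/2 are shorthand for 6/4/2: the 6 is implied.
A second above D in this key is E.
A fourth above D in this key is G.
A sixth above D in this key is B.
Together with the bass D, this spells E minor seventh in third inversion.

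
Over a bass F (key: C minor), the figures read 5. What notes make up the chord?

F, Ab, C

The written figures 5 are shorthand for 5/3: the 3 is implied.
A third above F in this key is Ab.
A fifth above F in this key is C.
Together with the bass F, this spells F minor in root position.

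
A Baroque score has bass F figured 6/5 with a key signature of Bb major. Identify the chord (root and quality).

D minor seventh

The figures 6/5 indicate a seventh chord in first inversion.
In first inversion the root lies a sixth above the bass: a sixth above F in Bb major is D.
The chord tones are F, A, C, D, giving D minor seventh.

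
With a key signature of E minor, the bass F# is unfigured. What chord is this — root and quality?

F# diminished

An unfigured bass indicates a triad in root position.
In root position the bass is the root, so the root is F#.
The chord tones are F#, A, C, giving F# diminished.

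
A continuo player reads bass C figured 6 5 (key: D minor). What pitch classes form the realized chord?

The written figures 6 5 are shorthand for 6/5/3: the 3 is implied.
A third above C in this key is E.
A fifth above C in this key is G.
A sixth above C in this key is A.
Together with the bass C, this spells A minor seventh in first inversion.

C, E, G, A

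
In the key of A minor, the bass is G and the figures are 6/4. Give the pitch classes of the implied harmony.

A fourth above G in this key is C.
A sixth above G in this key is E.
Together with the bass G, this spells C major in second inversion.

G, C, E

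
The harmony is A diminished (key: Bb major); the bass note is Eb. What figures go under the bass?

6/4

Eb is the fifth of A diminished, so the chord is in second inversion.
A triad in second inversion is figured 6/4, conventionally abbreviated 6/4.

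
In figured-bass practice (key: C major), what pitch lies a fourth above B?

Counting 3 letter steps above B lands on E; in C major, that letter is E.

E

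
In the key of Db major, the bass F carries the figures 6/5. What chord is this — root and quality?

Db major seventh

The figures 6/5 indicate a seventh chord in first inversion.
In first inversion the root lies a sixth above the bass: a sixth above F in Db major is Db.
The chord tones are F, Ab, C, Db, giving Db major seventh.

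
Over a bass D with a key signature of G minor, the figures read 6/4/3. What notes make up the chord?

A third above D in this key is F.
A fourth above D in this key is G.
A sixth above D in this key is Bb.
Together with the bass D, this spells G minor seventh in second inversion.

D, F, G, Bb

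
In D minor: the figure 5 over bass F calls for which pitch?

C

Counting 4 letter steps above F lands on C; in D minor, that letter is C.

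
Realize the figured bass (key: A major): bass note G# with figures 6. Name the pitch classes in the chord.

The written figures 6 are shorthand for 6/3: the 3 is implied.
A third above G# in this key is B.
A sixth above G# in this key is E.
Together with the bass G#, this spells E major in first inversion.

G#, B, E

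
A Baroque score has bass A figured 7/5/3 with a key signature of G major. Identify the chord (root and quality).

A minor seventh

The figures 7/5/3 indicate a seventh chord in root position.
In root position the bass is the root, so the root is A.
The chord tones are A, C, E, G, giving A minor seventh.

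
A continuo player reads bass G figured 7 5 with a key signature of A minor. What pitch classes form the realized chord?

G, B, D, F

The written figures 7 5 are shorthand for 7/5/3: the 3 is implied.
A third above G in this key is B.
A fifth above G in this key is D.
A seventh above G in this key is F.
Together with the bass G, this spells G dominant seventh in root position.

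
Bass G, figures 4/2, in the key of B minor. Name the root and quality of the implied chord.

A dominant seventh

The figures 4/2 indicate a seventh chord in third inversion.
In third inversion the root lies a second above the bass: a second above G in B minor is A.
The chord tones are G, A, C#, E, giving A dominant seventh.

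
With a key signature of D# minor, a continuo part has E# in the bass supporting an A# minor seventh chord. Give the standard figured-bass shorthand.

E# is the fifth of A# minor seventh, so the chord is in second inversion.
A seventh chord in second inversion is figured 6/4/3, conventionally abbreviated 4/3.

4/3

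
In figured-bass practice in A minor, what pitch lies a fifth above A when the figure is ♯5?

E#

Counting 4 letter steps above A lands on E; in A minor, that letter is E.
The #5 figure raises it a semitone, giving E#.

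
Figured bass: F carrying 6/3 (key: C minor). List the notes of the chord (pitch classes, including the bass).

A third above F in this key is Ab.
A sixth above F in this key is D.
Together with the bass F, this spells D diminished in first inversion.

F, Ab, D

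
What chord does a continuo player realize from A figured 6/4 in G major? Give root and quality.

The figures 6/4 indicate a triad in second inversion.
In second inversion the root lies a fourth above the bass: a fourth above A in G major is D.
The chord tones are A, D, F#, giving D major.

D major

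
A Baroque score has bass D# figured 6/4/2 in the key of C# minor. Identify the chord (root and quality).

E major seventh

The figures 6/4/2 indicate a seventh chord in third inversion.
In third inversion the root lies a second above the bass: a second above D# in C# minor is E.
The chord tones are D#, E, G#, B, giving E major seventh.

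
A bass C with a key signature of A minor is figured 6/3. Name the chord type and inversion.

Intervals of 6/3 above the bass form a triad; the bass is the third, so this is first inversion.

triad, first inversion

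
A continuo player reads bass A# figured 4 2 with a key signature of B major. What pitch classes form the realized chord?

The written figures 4 2 are shorthand for 6/4/2: the 6 is implied.
A second above A# in this key is B.
A fourth above A# in this key is D#.
A sixth above A# in this key is F#.
Together with the bass A#, this spells B major seventh in third inversion.

A#, B, D#, F#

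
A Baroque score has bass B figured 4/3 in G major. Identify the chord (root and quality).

The figures 4/3 indicate a seventh chord in second inversion.
In second inversion the root lies a fourth above the bass: a fourth above B in G major is E.
The chord tones are B, D, E, G, giving E minor seventh.

E minor seventh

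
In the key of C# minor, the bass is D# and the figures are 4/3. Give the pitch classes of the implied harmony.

D#, F#, G#, B

The written figures 4/3 are shorthand for 6/4/3: the 6 is implied.
A third above D# in this key is F#.
A fourth above D# in this key is G#.
A sixth above D# in this key is B.
Together with the bass D#, this spells G# minor seventh in second inversion.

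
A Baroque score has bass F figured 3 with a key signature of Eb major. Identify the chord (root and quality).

F minor

The figures 3 indicate a triad in root position.
In root position the bass is the root, so the root is F.
The chord tones are F, Ab, C, giving F minor.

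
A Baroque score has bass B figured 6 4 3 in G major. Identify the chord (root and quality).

E minor seventh

The figures 6 4 3 indicate a seventh chord in second inversion.
In second inversion the root lies a fourth above the bass: a fourth above B in G major is E.
The chord tones are B, D, E, G, giving E minor seventh.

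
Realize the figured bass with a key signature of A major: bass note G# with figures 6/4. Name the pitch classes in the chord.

A fourth above G# in this key is C#.
A sixth above G# in this key is E.
Together with the bass G#, this spells C# minor in second inversion.

G#, C#, E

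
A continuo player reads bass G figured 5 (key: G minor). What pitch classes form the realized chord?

The written figures 5 are shorthand for 5/3: the 3 is implied.
A third above G in this key is Bb.
A fifth above G in this key is D.
Together with the bass G, this spells G minor in root position.

G, Bb, D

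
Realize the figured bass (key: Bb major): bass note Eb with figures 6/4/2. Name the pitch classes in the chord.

A second above Eb in this key is F.
A fourth above Eb in this key is A.
A sixth above Eb in this key is C.
Together with the bass Eb, this spells F dominant seventh in third inversion.

Eb, F, A, C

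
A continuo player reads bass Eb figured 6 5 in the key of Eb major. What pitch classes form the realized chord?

The written figures 6 5 are shorthand for 6/5/3: the 3 is implied.
A third above Eb in this key is G.
A fifth above Eb in this key is Bb.
A sixth above Eb in this key is C.
Together with the bass Eb, this spells C minor seventh in first inversion.

Eb, G, Bb, C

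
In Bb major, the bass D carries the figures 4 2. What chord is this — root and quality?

Eb major seventh

The figures 4 2 indicate a seventh chord in third inversion.
In third inversion the root lies a second above the bass: a second above D in Bb major is Eb.
The chord tones are D, Eb, G, Bb, giving Eb major seventh.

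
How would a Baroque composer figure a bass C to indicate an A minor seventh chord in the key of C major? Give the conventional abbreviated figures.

6/5

C is the third of A minor seventh, so the chord is in first inversion.
A seventh chord in first inversion is figured 6/5/3, conventionally abbreviated 6/5.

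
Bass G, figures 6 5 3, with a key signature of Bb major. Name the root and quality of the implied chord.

The figures 6 5 3 indicate a seventh chord in first inversion.
In first inversion the root lies a sixth above the bass: a sixth above G in Bb major is Eb.
The chord tones are G, Bb, D, Eb, giving Eb major seventh.

Eb major seventh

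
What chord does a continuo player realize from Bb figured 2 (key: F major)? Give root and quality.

C dominant seventh

The figures 2 indicate a seventh chord in third inversion.
In third inversion the root lies a second above the bass: a second above Bb in F major is C.
The chord tones are Bb, C, E, G, giving C dominant seventh.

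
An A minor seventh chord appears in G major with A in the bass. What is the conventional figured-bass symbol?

7

A is the root of A minor seventh, so the chord is in root position.
A seventh chord in root position is figured 7/5/3, conventionally abbreviated 7.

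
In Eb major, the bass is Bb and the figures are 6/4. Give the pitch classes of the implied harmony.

A fourth above Bb in this key is Eb.
A sixth above Bb in this key is G.
Together with the bass Bb, this spells Eb major in second inversion.

Bb, Eb, G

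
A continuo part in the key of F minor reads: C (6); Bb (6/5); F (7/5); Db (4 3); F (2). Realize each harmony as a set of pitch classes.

C (6/3): C, Eb, Ab.
Bb (6/5/3): Bb, Db, F, G.
F (7/5/3): F, Ab, C, Eb.
Db (6/4/3): Db, F, G, Bb.
F (6/4/2): F, G, Bb, Db.

C, Eb, Ab | Bb, Db, F, G | F, Ab, C, Eb | Db, F, G, Bb | F, G, Bb, Db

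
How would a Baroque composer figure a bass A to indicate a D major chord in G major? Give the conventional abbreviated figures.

6/4

A is the fifth of D major, so the chord is in second inversion.
A triad in second inversion is figured 6/4, conventionally abbreviated 6/4.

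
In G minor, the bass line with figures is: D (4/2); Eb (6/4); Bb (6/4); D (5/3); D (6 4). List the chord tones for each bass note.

D, Eb, G, Bb | Eb, A, C | Bb, Eb, G | D, F, A | D, G, Bb

D (6/4/2): D, Eb, G, Bb.
Eb (6/4): Eb, A, C.
Bb (6/4): Bb, Eb, G.
D (5/3): D, F, A.
D (6/4): D, G, Bb.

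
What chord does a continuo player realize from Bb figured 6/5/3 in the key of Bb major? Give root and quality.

The figures 6/5/3 indicate a seventh chord in first inversion.
In first inversion the root lies a sixth above the bass: a sixth above Bb in Bb major is G.
The chord tones are Bb, D, F, G, giving G minor seventh.

G minor seventh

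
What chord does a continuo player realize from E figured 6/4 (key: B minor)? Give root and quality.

A major

The figures 6/4 indicate a triad in second inversion.
In second inversion the root lies a fourth above the bass: a fourth above E in B minor is A.
The chord tones are E, A, C#, giving A major.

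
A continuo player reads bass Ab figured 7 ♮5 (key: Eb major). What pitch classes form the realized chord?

Ab, C, E, G

The written figures 7 ♮5 are shorthand for 7/5/3: the 3 is implied.
A third above Ab in this key is C.
A fifth above Ab in this key is Eb, made natural (E) by the ♮ figure.
A seventh above Ab in this key is G.
Together with the bass Ab, this spells Ab augmented major seventh in root position.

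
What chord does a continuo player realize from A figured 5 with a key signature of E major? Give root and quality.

A major

The figures 5 indicate a triad in root position.
In root position the bass is the root, so the root is A.
The chord tones are A, C#, E, giving A major.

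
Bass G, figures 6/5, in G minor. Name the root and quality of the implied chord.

The figures 6/5 indicate a seventh chord in first inversion.
In first inversion the root lies a sixth above the bass: a sixth above G in G minor is Eb.
The chord tones are G, Bb, D, Eb, giving Eb major seventh.

Eb major seventh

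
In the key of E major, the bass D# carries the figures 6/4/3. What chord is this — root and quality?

The figures 6/4/3 indicate a seventh chord in second inversion.
In second inversion the root lies a fourth above the bass: a fourth above D# in E major is G#.
The chord tones are D#, F#, G#, B, giving G# minor seventh.

G# minor seventh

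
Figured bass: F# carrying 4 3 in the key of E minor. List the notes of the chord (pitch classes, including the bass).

The written figures 4 3 are shorthand for 6/4/3: the 6 is implied.
A third above F# in this key is A.
A fourth above F# in this key is B.
A sixth above F# in this key is D.
Together with the bass F#, this spells B minor seventh in second inversion.

F#, A, B, D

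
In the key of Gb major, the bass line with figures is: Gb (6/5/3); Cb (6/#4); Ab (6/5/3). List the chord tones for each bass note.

Gb (6/5/3): Gb, Bb, Db, Eb.
Cb (6/#4): Cb, F#, Ab.
Ab (6/5/3): Ab, Cb, Eb, F.

Gb, Bb, Db, Eb | Cb, F#, Ab | Ab, Cb, Eb, F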